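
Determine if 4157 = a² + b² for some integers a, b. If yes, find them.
26² + 59² (a=26, b=59)

Factorization: 4157 = 4157
By Fermat: n is sum of two squares iff every prime p ≡ 3 (mod 4) appears to even power.
All primes ≡ 3 (mod 4) appear to even power.
Search a = 0, 1, 2, … for 4157 - a² a perfect square: first hit at a = 26: 4157 - 676 = 3481 = 59².
4157 = 26² + 59² = 676 + 3481 ✓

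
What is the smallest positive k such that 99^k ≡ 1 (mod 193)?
64

193 is prime, so ord(99) divides φ(193) = 192.
Divisors of 192: 1, 2, 3, 4, 6, 8, 12, 16, 24, 32, 48, 64, 96, 192.
Repeated squaring: 99^1 ≡ 99, 99^2 ≡ 151, 99^4 ≡ 27, 99^8 ≡ 150, 99^16 ≡ 112, 99^32 ≡ 192, 99^64 ≡ 1, 99^128 ≡ 1 (mod 193).
Test 99^d mod 193 for each divisor d in increasing order:
99^1 ≡ 99
99^2 ≡ 151
99^3 = 99^2·99^1 ≡ 88
99^4 ≡ 27
99^6 = 99^4·99^2 ≡ 24
99^8 ≡ 150
99^12 = 99^8·99^4 ≡ 190
99^16 ≡ 112
99^24 = 99^16·99^8 ≡ 9
99^32 ≡ 192
99^48 = 99^32·99^16 ≡ 81
99^64 ≡ 1  ← first divisor giving 1
The order is 64.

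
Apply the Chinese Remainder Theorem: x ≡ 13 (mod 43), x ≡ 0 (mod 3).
99

Using Chinese Remainder Theorem:
M = 43 × 3 = 129
M1 = 3, M2 = 43
y1 = 3^(-1) mod 43 = 29
y2 = 43^(-1) mod 3 = 1
x = (13×3×29 + 0×43×1) mod 129 = 99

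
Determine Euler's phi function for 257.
256

257 = 257
φ(n) = n × ∏(1 - 1/p) for each prime p dividing n
φ(257) = 257 × (1 - 1/257) = 256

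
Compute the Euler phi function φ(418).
180

418 = 2 × 11 × 19
φ(n) = n × ∏(1 - 1/p) for each prime p dividing n
φ(418) = 418 × (1 - 1/2) × (1 - 1/11) × (1 - 1/19) = 180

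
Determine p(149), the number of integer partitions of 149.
37027355200

p(n) counts ways to write n as a sum of positive integers (order ignored).
Euler's pentagonal recurrence: p(k) = p(k-1) + p(k-2) - p(k-5) - p(k-7) + p(k-12) + p(k-15) - ... (offsets j(3j∓1)/2, signs ++--, p(0)=1, p(<0)=0).
DP table for k = 0..148: p(0)=1, p(1)=1, p(2)=2, p(3)=3, p(4)=5, p(5)=7, p(6)=11, p(7)=15, p(8)=22, p(9)=30, p(10)=42, p(11)=56, p(12)=77, p(13)=101, p(14)=135, p(15)=176, p(16)=231, p(17)=297, p(18)=385, p(19)=490, p(20)=627, p(21)=792, p(22)=1002, p(23)=1255, p(24)=1575, p(25)=1958, p(26)=2436, p(27)=3010, p(28)=3718, p(29)=4565, p(30)=5604, p(31)=6842, p(32)=8349, p(33)=10143, p(34)=12310, p(35)=14883, p(36)=17977, p(37)=21637, p(38)=26015, p(39)=31185, p(40)=37338, p(41)=44583, p(42)=53174, p(43)=63261, p(44)=75175, p(45)=89134, p(46)=105558, p(47)=124754, p(48)=147273, p(49)=173525, p(50)=204226, p(51)=239943, p(52)=281589, p(53)=329931, p(54)=386155, p(55)=451276, p(56)=526823, p(57)=614154, p(58)=715220, p(59)=831820, p(60)=966467, p(61)=1121505, p(62)=1300156, p(63)=1505499, p(64)=1741630, p(65)=2012558, p(66)=2323520, p(67)=2679689, p(68)=3087735, p(69)=3554345, p(70)=4087968, p(71)=4697205, p(72)=5392783, p(73)=6185689, p(74)=7089500, p(75)=8118264, p(76)=9289091, p(77)=10619863, p(78)=12132164, p(79)=13848650, p(80)=15796476, p(81)=18004327, p(82)=20506255, p(83)=23338469, p(84)=26543660, p(85)=30167357, p(86)=34262962, p(87)=38887673, p(88)=44108109, p(89)=49995925, p(90)=56634173, p(91)=64112359, p(92)=72533807, p(93)=82010177, p(94)=92669720, p(95)=104651419, p(96)=118114304, p(97)=133230930, p(98)=150198136, p(99)=169229875, p(100)=190569292, p(101)=214481126, p(102)=241265379, p(103)=271248950, p(104)=304801365, p(105)=342325709, p(106)=384276336, p(107)=431149389, p(108)=483502844, p(109)=541946240, p(110)=607163746, p(111)=679903203, p(112)=761002156, p(113)=851376628, p(114)=952050665, p(115)=1064144451, p(116)=1188908248, p(117)=1327710076, p(118)=1482074143, p(119)=1653668665, p(120)=1844349560, p(121)=2056148051, p(122)=2291320912, p(123)=2552338241, p(124)=2841940500, p(125)=3163127352, p(126)=3519222692, p(127)=3913864295, p(128)=4351078600, p(129)=4835271870, p(130)=5371315400, p(131)=5964539504, p(132)=6620830889, p(133)=7346629512, p(134)=8149040695, p(135)=9035836076, p(136)=10015581680, p(137)=11097645016, p(138)=12292341831, p(139)=13610949895, p(140)=15065878135, p(141)=16670689208, p(142)=18440293320, p(143)=20390982757, p(144)=22540654445, p(145)=24908858009, p(146)=27517052599, p(147)=30388671978, p(148)=33549419497.
Final step: p(149) = p(148) + p(147) - p(144) - p(142) + p(137) + p(134) - p(127) - p(123) + p(114) + p(109) - p(98) - p(92) + p(79) + p(72) - p(57) - p(49) + p(32) + p(23) - p(4)
= 33549419497 + 30388671978 - 22540654445 - 18440293320 + 11097645016 + 8149040695 - 3913864295 - 2552338241 + 952050665 + 541946240 - 150198136 - 72533807 + 13848650 + 5392783 - 614154 - 173525 + 8349 + 1255 - 5
= 37027355200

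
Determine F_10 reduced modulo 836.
55

Matrix identity: Q^n = [[F_(n+1), F_n], [F_n, F_(n-1)]] with Q = [[1,1],[1,0]].
n = 10 = 1010₂. Square-and-multiply, entries mod 836:
Q^1 = [[1,1],[1,0]]
Q^2 = (Q^1)² = [[2,1],[1,1]]
Q^5 = (Q^2)²·Q = [[8,5],[5,3]]
Q^10 = (Q^5)² = [[89,55],[55,34]]
F_10 mod 836 = Q^10[0][1] = 55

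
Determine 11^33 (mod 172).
59

Repeated squaring. Binary of 33 = 100001.
11^1 ≡ 11 (mod 172); 11^2 ≡ 121 (mod 172); 11^4 ≡ 21 (mod 172); 11^8 ≡ 97 (mod 172); 11^16 ≡ 121 (mod 172); 11^32 ≡ 21 (mod 172)
11^33 = 11^1 × 11^32 ≡ 59 (mod 172)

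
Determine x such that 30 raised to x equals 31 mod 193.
62

Baby-step giant-step with step n = ⌈√193⌉ = 14.
Baby steps 30^j mod 193 (j:value) for j=0..13: 0:1, 1:30, 2:128, 3:173, 4:172, 5:142, 6:14, 7:34, 8:55, 9:106, 10:92, 11:58, 12:3, 13:90.
Giant-step multiplier: 30^(-14) ≡ 30^(192-14) = 30^178 ≡ 96 (mod 193).
Giant steps γ_i = 31·96^i mod 193: γ_0=31, γ_1=81, γ_2=56, γ_3=165, γ_4=14 (in table at j=6).
x = i·n + j = 4·14 + 6 = 62.
Check: 30^62 ≡ 31 (mod 193).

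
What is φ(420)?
96

420 = 2^2 × 3 × 5 × 7
φ(n) = n × ∏(1 - 1/p) for each prime p dividing n
φ(420) = 420 × (1 - 1/2) × (1 - 1/3) × (1 - 1/5) × (1 - 1/7) = 96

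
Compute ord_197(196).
2

197 is prime, so ord(196) divides φ(197) = 196.
Divisors of 196: 1, 2, 4, 7, 14, 28, 49, 98, 196.
Repeated squaring: 196^1 ≡ 196, 196^2 ≡ 1, 196^4 ≡ 1, 196^8 ≡ 1, 196^16 ≡ 1, 196^32 ≡ 1, 196^64 ≡ 1, 196^128 ≡ 1 (mod 197).
Test 196^d mod 197 for each divisor d in increasing order:
196^1 ≡ 196
196^2 ≡ 1  ← first divisor giving 1
The order is 2.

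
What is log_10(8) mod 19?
15

Baby-step giant-step with step n = ⌈√19⌉ = 5.
Baby steps 10^j mod 19 (j:value) for j=0..4: 0:1, 1:10, 2:5, 3:12, 4:6.
Giant-step multiplier: 10^(-5) ≡ 10^(18-5) = 10^13 ≡ 13 (mod 19).
Giant steps γ_i = 8·13^i mod 19: γ_0=8, γ_1=9, γ_2=3, γ_3=1 (in table at j=0).
x = i·n + j = 3·5 + 0 = 15.
Check: 10^15 ≡ 8 (mod 19).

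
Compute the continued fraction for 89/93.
[0; 1, 22, 4]

Euclidean algorithm steps:
89 = 0 × 93 + 89
93 = 1 × 89 + 4
89 = 22 × 4 + 1
4 = 4 × 1 + 0
Continued fraction: [0; 1, 22, 4]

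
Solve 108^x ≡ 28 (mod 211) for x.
171

Baby-step giant-step with step n = ⌈√211⌉ = 15.
Baby steps 108^j mod 211 (j:value) for j=0..14: 0:1, 1:108, 2:59, 3:42, 4:105, 5:157, 6:76, 7:190, 8:53, 9:27, 10:173, 11:116, 12:79, 13:92, 14:19.
Giant-step multiplier: 108^(-15) ≡ 108^(210-15) = 108^195 ≡ 40 (mod 211).
Giant steps γ_i = 28·40^i mod 211: γ_0=28, γ_1=65, γ_2=68, γ_3=188, γ_4=135, γ_5=125, γ_6=147, γ_7=183, γ_8=146, γ_9=143, γ_10=23, γ_11=76 (in table at j=6).
x = i·n + j = 11·15 + 6 = 171.
Check: 108^171 ≡ 28 (mod 211).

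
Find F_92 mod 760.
229

Matrix identity: Q^n = [[F_(n+1), F_n], [F_n, F_(n-1)]] with Q = [[1,1],[1,0]].
n = 92 = 1011100₂. Square-and-multiply, entries mod 760:
Q^1 = [[1,1],[1,0]]
Q^2 = (Q^1)² = [[2,1],[1,1]]
Q^5 = (Q^2)²·Q = [[8,5],[5,3]]
Q^11 = (Q^5)²·Q = [[144,89],[89,55]]
Q^23 = (Q^11)²·Q = [[8,537],[537,231]]
Q^46 = (Q^23)² = [[393,663],[663,490]]
Q^92 = (Q^46)² = [[458,229],[229,229]]
F_92 mod 760 = Q^92[0][1] = 229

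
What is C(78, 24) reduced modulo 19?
0

Using Lucas' theorem:
Write n=78 and k=24 in base 19:
n in base 19: [4, 2]
k in base 19: [1, 5]
C(78,24) mod 19 = ∏ C(n_i, k_i) mod 19
Digit binomials (mod 19): C(4,1) = 4; C(2,5) = 0 (k_i > n_i)
Product: 4 × 0 = 0 ≡ 0 (mod 19)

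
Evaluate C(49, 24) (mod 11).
5

Using Lucas' theorem:
Write n=49 and k=24 in base 11:
n in base 11: [4, 5]
k in base 11: [2, 2]
C(49,24) mod 11 = ∏ C(n_i, k_i) mod 11
Digit binomials (mod 11): C(4,2) = 6; C(5,2) = 10
Product: 6 × 10 = 60 ≡ 5 (mod 11)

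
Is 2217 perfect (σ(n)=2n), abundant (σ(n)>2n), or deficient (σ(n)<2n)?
deficient

Proper divisors of 2217: sum = 1 + 3 + 739 = 743
Since 743 < 2217, 2217 is deficient.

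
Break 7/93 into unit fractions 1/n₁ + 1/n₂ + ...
1/14 + 1/261 + 1/113274

Greedy algorithm:
7/93: ceiling(93/7) = 14, use 1/14
5/1302: ceiling(1302/5) = 261, use 1/261
1/113274: ceiling(113274/1) = 113274, use 1/113274
Result: 7/93 = 1/14 + 1/261 + 1/113274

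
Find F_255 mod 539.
533

Matrix identity: Q^n = [[F_(n+1), F_n], [F_n, F_(n-1)]] with Q = [[1,1],[1,0]].
n = 255 = 11111111₂. Square-and-multiply, entries mod 539:
Q^1 = [[1,1],[1,0]]
Q^3 = (Q^1)²·Q = [[3,2],[2,1]]
Q^7 = (Q^3)²·Q = [[21,13],[13,8]]
Q^15 = (Q^7)²·Q = [[448,71],[71,377]]
Q^31 = (Q^15)²·Q = [[210,386],[386,363]]
Q^63 = (Q^31)²·Q = [[322,134],[134,188]]
Q^127 = (Q^63)²·Q = [[252,365],[365,426]]
Q^255 = (Q^127)²·Q = [[63,533],[533,69]]
F_255 mod 539 = Q^255[0][1] = 533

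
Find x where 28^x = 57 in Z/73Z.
44

Baby-step giant-step with step n = ⌈√73⌉ = 9.
Baby steps 28^j mod 73 (j:value) for j=0..8: 0:1, 1:28, 2:54, 3:52, 4:69, 5:34, 6:3, 7:11, 8:16.
Giant-step multiplier: 28^(-9) ≡ 28^(72-9) = 28^63 ≡ 22 (mod 73).
Giant steps γ_i = 57·22^i mod 73: γ_0=57, γ_1=13, γ_2=67, γ_3=14, γ_4=16 (in table at j=8).
x = i·n + j = 4·9 + 8 = 44.
Check: 28^44 ≡ 57 (mod 73).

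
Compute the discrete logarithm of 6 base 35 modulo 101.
90

Baby-step giant-step with step n = ⌈√101⌉ = 11.
Baby steps 35^j mod 101 (j:value) for j=0..10: 0:1, 1:35, 2:13, 3:51, 4:68, 5:57, 6:76, 7:34, 8:79, 9:38, 10:17.
Giant-step multiplier: 35^(-11) ≡ 35^(100-11) = 35^89 ≡ 55 (mod 101).
Giant steps γ_i = 6·55^i mod 101: γ_0=6, γ_1=27, γ_2=71, γ_3=67, γ_4=49, γ_5=69, γ_6=58, γ_7=59, γ_8=13 (in table at j=2).
x = i·n + j = 8·11 + 2 = 90.
Check: 35^90 ≡ 6 (mod 101).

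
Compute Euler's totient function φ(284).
140

284 = 2^2 × 71
φ(n) = n × ∏(1 - 1/p) for each prime p dividing n
φ(284) = 284 × (1 - 1/2) × (1 - 1/71) = 140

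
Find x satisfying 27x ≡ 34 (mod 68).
x ≡ 34 (mod 68)

gcd(27, 68) = 1, which divides 34, so solutions exist.
Find 27^(-1) mod 68 by the extended Euclidean algorithm:
68 = 2 × 27 + 14  ⟹  14 = (1)·68 + (-2)·27
27 = 1 × 14 + 13  ⟹  13 = (-1)·68 + (3)·27
14 = 1 × 13 + 1  ⟹  1 = (2)·68 + (-5)·27
So (-5)·27 ≡ 1 (mod 68), i.e. 27^(-1) ≡ -5 ≡ 63 (mod 68).
x ≡ 63 × 34 = 2142 ≡ 34 (mod 68).
Check: 27 × 34 = 918 ≡ 34 (mod 68).
Unique solution: x ≡ 34 (mod 68)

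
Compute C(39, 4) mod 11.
4

Using Lucas' theorem:
Write n=39 and k=4 in base 11:
n in base 11: [3, 6]
k in base 11: [0, 4]
C(39,4) mod 11 = ∏ C(n_i, k_i) mod 11
Digit binomials (mod 11): C(3,0) = 1; C(6,4) = 15 ≡ 4
Product: 1 × 4 = 4 ≡ 4 (mod 11)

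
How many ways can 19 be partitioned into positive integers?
490

p(n) counts ways to write n as a sum of positive integers (order ignored).
Euler's pentagonal recurrence: p(k) = p(k-1) + p(k-2) - p(k-5) - p(k-7) + p(k-12) + p(k-15) - ... (offsets j(3j∓1)/2, signs ++--, p(0)=1, p(<0)=0).
DP table for k = 0..18: p(0)=1, p(1)=1, p(2)=2, p(3)=3, p(4)=5, p(5)=7, p(6)=11, p(7)=15, p(8)=22, p(9)=30, p(10)=42, p(11)=56, p(12)=77, p(13)=101, p(14)=135, p(15)=176, p(16)=231, p(17)=297, p(18)=385.
Final step: p(19) = p(18) + p(17) - p(14) - p(12) + p(7) + p(4)
= 385 + 297 - 135 - 77 + 15 + 5
= 490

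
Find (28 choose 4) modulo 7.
0

Using Lucas' theorem:
Write n=28 and k=4 in base 7:
n in base 7: [4, 0]
k in base 7: [0, 4]
C(28,4) mod 7 = ∏ C(n_i, k_i) mod 7
Digit binomials (mod 7): C(4,0) = 1; C(0,4) = 0 (k_i > n_i)
Product: 1 × 0 = 0 ≡ 0 (mod 7)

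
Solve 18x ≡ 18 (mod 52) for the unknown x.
x ≡ 1 (mod 26)

gcd(18, 52) = 2, which divides 18, so solutions exist.
Divide through by 2: 9x ≡ 9 (mod 26).
Find 9^(-1) mod 26 by the extended Euclidean algorithm:
26 = 2 × 9 + 8  ⟹  8 = (1)·26 + (-2)·9
9 = 1 × 8 + 1  ⟹  1 = (-1)·26 + (3)·9
So (3)·9 ≡ 1 (mod 26), i.e. 9^(-1) ≡ 3 (mod 26).
x ≡ 3 × 9 = 27 ≡ 1 (mod 26).
Check: 18 × 1 = 18 ≡ 18 (mod 52).
x ≡ 1 (mod 26), giving 2 solutions mod 52.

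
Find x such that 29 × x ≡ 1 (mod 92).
73

gcd(29, 92) = 1, so the inverse exists.
Extended Euclidean algorithm on (92, 29):
92 = 3 × 29 + 5  ⟹  5 = (1)·92 + (-3)·29
29 = 5 × 5 + 4  ⟹  4 = (-5)·92 + (16)·29
5 = 1 × 4 + 1  ⟹  1 = (6)·92 + (-19)·29
So (-19)·29 ≡ 1 (mod 92), i.e. 29^(-1) ≡ -19 ≡ 73 (mod 92).
Check: 29 × 73 = 2117 ≡ 1 (mod 92)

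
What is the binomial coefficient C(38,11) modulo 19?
0

Using Lucas' theorem:
Write n=38 and k=11 in base 19:
n in base 19: [2, 0]
k in base 19: [0, 11]
C(38,11) mod 19 = ∏ C(n_i, k_i) mod 19
Digit binomials (mod 19): C(2,0) = 1; C(0,11) = 0 (k_i > n_i)
Product: 1 × 0 = 0 ≡ 0 (mod 19)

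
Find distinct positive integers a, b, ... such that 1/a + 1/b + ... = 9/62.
1/7 + 1/434

Greedy algorithm:
9/62: ceiling(62/9) = 7, use 1/7
1/434: ceiling(434/1) = 434, use 1/434
Result: 9/62 = 1/7 + 1/434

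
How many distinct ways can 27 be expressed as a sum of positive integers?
3010

p(n) counts ways to write n as a sum of positive integers (order ignored).
Euler's pentagonal recurrence: p(k) = p(k-1) + p(k-2) - p(k-5) - p(k-7) + p(k-12) + p(k-15) - ... (offsets j(3j∓1)/2, signs ++--, p(0)=1, p(<0)=0).
DP table for k = 0..26: p(0)=1, p(1)=1, p(2)=2, p(3)=3, p(4)=5, p(5)=7, p(6)=11, p(7)=15, p(8)=22, p(9)=30, p(10)=42, p(11)=56, p(12)=77, p(13)=101, p(14)=135, p(15)=176, p(16)=231, p(17)=297, p(18)=385, p(19)=490, p(20)=627, p(21)=792, p(22)=1002, p(23)=1255, p(24)=1575, p(25)=1958, p(26)=2436.
Final step: p(27) = p(26) + p(25) - p(22) - p(20) + p(15) + p(12) - p(5) - p(1)
= 2436 + 1958 - 1002 - 627 + 176 + 77 - 7 - 1
= 3010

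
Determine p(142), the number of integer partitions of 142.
18440293320

p(n) counts ways to write n as a sum of positive integers (order ignored).
Euler's pentagonal recurrence: p(k) = p(k-1) + p(k-2) - p(k-5) - p(k-7) + p(k-12) + p(k-15) - ... (offsets j(3j∓1)/2, signs ++--, p(0)=1, p(<0)=0).
DP table for k = 0..141: p(0)=1, p(1)=1, p(2)=2, p(3)=3, p(4)=5, p(5)=7, p(6)=11, p(7)=15, p(8)=22, p(9)=30, p(10)=42, p(11)=56, p(12)=77, p(13)=101, p(14)=135, p(15)=176, p(16)=231, p(17)=297, p(18)=385, p(19)=490, p(20)=627, p(21)=792, p(22)=1002, p(23)=1255, p(24)=1575, p(25)=1958, p(26)=2436, p(27)=3010, p(28)=3718, p(29)=4565, p(30)=5604, p(31)=6842, p(32)=8349, p(33)=10143, p(34)=12310, p(35)=14883, p(36)=17977, p(37)=21637, p(38)=26015, p(39)=31185, p(40)=37338, p(41)=44583, p(42)=53174, p(43)=63261, p(44)=75175, p(45)=89134, p(46)=105558, p(47)=124754, p(48)=147273, p(49)=173525, p(50)=204226, p(51)=239943, p(52)=281589, p(53)=329931, p(54)=386155, p(55)=451276, p(56)=526823, p(57)=614154, p(58)=715220, p(59)=831820, p(60)=966467, p(61)=1121505, p(62)=1300156, p(63)=1505499, p(64)=1741630, p(65)=2012558, p(66)=2323520, p(67)=2679689, p(68)=3087735, p(69)=3554345, p(70)=4087968, p(71)=4697205, p(72)=5392783, p(73)=6185689, p(74)=7089500, p(75)=8118264, p(76)=9289091, p(77)=10619863, p(78)=12132164, p(79)=13848650, p(80)=15796476, p(81)=18004327, p(82)=20506255, p(83)=23338469, p(84)=26543660, p(85)=30167357, p(86)=34262962, p(87)=38887673, p(88)=44108109, p(89)=49995925, p(90)=56634173, p(91)=64112359, p(92)=72533807, p(93)=82010177, p(94)=92669720, p(95)=104651419, p(96)=118114304, p(97)=133230930, p(98)=150198136, p(99)=169229875, p(100)=190569292, p(101)=214481126, p(102)=241265379, p(103)=271248950, p(104)=304801365, p(105)=342325709, p(106)=384276336, p(107)=431149389, p(108)=483502844, p(109)=541946240, p(110)=607163746, p(111)=679903203, p(112)=761002156, p(113)=851376628, p(114)=952050665, p(115)=1064144451, p(116)=1188908248, p(117)=1327710076, p(118)=1482074143, p(119)=1653668665, p(120)=1844349560, p(121)=2056148051, p(122)=2291320912, p(123)=2552338241, p(124)=2841940500, p(125)=3163127352, p(126)=3519222692, p(127)=3913864295, p(128)=4351078600, p(129)=4835271870, p(130)=5371315400, p(131)=5964539504, p(132)=6620830889, p(133)=7346629512, p(134)=8149040695, p(135)=9035836076, p(136)=10015581680, p(137)=11097645016, p(138)=12292341831, p(139)=13610949895, p(140)=15065878135, p(141)=16670689208.
Final step: p(142) = p(141) + p(140) - p(137) - p(135) + p(130) + p(127) - p(120) - p(116) + p(107) + p(102) - p(91) - p(85) + p(72) + p(65) - p(50) - p(42) + p(25) + p(16)
= 16670689208 + 15065878135 - 11097645016 - 9035836076 + 5371315400 + 3913864295 - 1844349560 - 1188908248 + 431149389 + 241265379 - 64112359 - 30167357 + 5392783 + 2012558 - 204226 - 53174 + 1958 + 231
= 18440293320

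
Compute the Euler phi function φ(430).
168

430 = 2 × 5 × 43
φ(n) = n × ∏(1 - 1/p) for each prime p dividing n
φ(430) = 430 × (1 - 1/2) × (1 - 1/5) × (1 - 1/43) = 168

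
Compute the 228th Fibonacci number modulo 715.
406

Matrix identity: Q^n = [[F_(n+1), F_n], [F_n, F_(n-1)]] with Q = [[1,1],[1,0]].
n = 228 = 11100100₂. Square-and-multiply, entries mod 715:
Q^1 = [[1,1],[1,0]]
Q^3 = (Q^1)²·Q = [[3,2],[2,1]]
Q^7 = (Q^3)²·Q = [[21,13],[13,8]]
Q^14 = (Q^7)² = [[610,377],[377,233]]
Q^28 = (Q^14)² = [[144,351],[351,508]]
Q^57 = (Q^28)²·Q = [[274,222],[222,52]]
Q^114 = (Q^57)² = [[665,157],[157,508]]
Q^228 = (Q^114)² = [[694,406],[406,288]]
F_228 mod 715 = Q^228[0][1] = 406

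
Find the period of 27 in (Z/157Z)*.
26

157 is prime, so ord(27) divides φ(157) = 156.
Divisors of 156: 1, 2, 3, 4, 6, 12, 13, 26, 39, 52, 78, 156.
Repeated squaring: 27^1 ≡ 27, 27^2 ≡ 101, 27^4 ≡ 153, 27^8 ≡ 16, 27^16 ≡ 99, 27^32 ≡ 67, 27^64 ≡ 93, 27^128 ≡ 14 (mod 157).
Test 27^d mod 157 for each divisor d in increasing order:
27^1 ≡ 27
27^2 ≡ 101
27^3 = 27^2·27^1 ≡ 58
27^4 ≡ 153
27^6 = 27^4·27^2 ≡ 67
27^12 = 27^8·27^4 ≡ 93
27^13 = 27^8·27^4·27^1 ≡ 156
27^26 = 27^16·27^8·27^2 ≡ 1  ← first divisor giving 1
The order is 26.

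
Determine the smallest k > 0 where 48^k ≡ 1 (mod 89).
88

89 is prime, so ord(48) divides φ(89) = 88.
Divisors of 88: 1, 2, 4, 8, 11, 22, 44, 88.
Repeated squaring: 48^1 ≡ 48, 48^2 ≡ 79, 48^4 ≡ 11, 48^8 ≡ 32, 48^16 ≡ 45, 48^32 ≡ 67, 48^64 ≡ 39 (mod 89).
Test 48^d mod 89 for each divisor d in increasing order:
48^1 ≡ 48
48^2 ≡ 79
48^4 ≡ 11
48^8 ≡ 32
48^11 = 48^8·48^2·48^1 ≡ 37
48^22 = 48^16·48^4·48^2 ≡ 34
48^44 = 48^32·48^8·48^4 ≡ 88
48^88 = 48^64·48^16·48^8 ≡ 1  ← first divisor giving 1
The order is 88.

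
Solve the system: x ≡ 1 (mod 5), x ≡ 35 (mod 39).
191

Using Chinese Remainder Theorem:
M = 5 × 39 = 195
M1 = 39, M2 = 5
y1 = 39^(-1) mod 5 = 4
y2 = 5^(-1) mod 39 = 8
x = (1×39×4 + 35×5×8) mod 195 = 191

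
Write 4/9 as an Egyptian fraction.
1/3 + 1/9

Greedy algorithm:
4/9: ceiling(9/4) = 3, use 1/3
1/9: ceiling(9/1) = 9, use 1/9
Result: 4/9 = 1/3 + 1/9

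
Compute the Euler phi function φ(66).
20

66 = 2 × 3 × 11
φ(n) = n × ∏(1 - 1/p) for each prime p dividing n
φ(66) = 66 × (1 - 1/2) × (1 - 1/3) × (1 - 1/11) = 20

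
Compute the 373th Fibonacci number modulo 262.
25

Matrix identity: Q^n = [[F_(n+1), F_n], [F_n, F_(n-1)]] with Q = [[1,1],[1,0]].
n = 373 = 101110101₂. Square-and-multiply, entries mod 262:
Q^1 = [[1,1],[1,0]]
Q^2 = (Q^1)² = [[2,1],[1,1]]
Q^5 = (Q^2)²·Q = [[8,5],[5,3]]
Q^11 = (Q^5)²·Q = [[144,89],[89,55]]
Q^23 = (Q^11)²·Q = [[256,99],[99,157]]
Q^46 = (Q^23)² = [[143,15],[15,128]]
Q^93 = (Q^46)²·Q = [[111,238],[238,135]]
Q^186 = (Q^93)² = [[59,122],[122,199]]
Q^373 = (Q^186)²·Q = [[61,25],[25,36]]
F_373 mod 262 = Q^373[0][1] = 25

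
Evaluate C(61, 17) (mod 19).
0

Using Lucas' theorem:
Write n=61 and k=17 in base 19:
n in base 19: [3, 4]
k in base 19: [0, 17]
C(61,17) mod 19 = ∏ C(n_i, k_i) mod 19
Digit binomials (mod 19): C(3,0) = 1; C(4,17) = 0 (k_i > n_i)
Product: 1 × 0 = 0 ≡ 0 (mod 19)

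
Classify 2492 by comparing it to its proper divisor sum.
abundant

Proper divisors of 2492: sum = 1 + 2 + 4 + 7 + 14 + 28 + 89 + 178 + 356 + 623 + 1246 = 2548
Since 2548 > 2492, 2492 is abundant.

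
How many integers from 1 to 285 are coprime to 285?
144

285 = 3 × 5 × 19
φ(n) = n × ∏(1 - 1/p) for each prime p dividing n
φ(285) = 285 × (1 - 1/3) × (1 - 1/5) × (1 - 1/19) = 144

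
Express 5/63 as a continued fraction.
[0; 12, 1, 1, 2]

Euclidean algorithm steps:
5 = 0 × 63 + 5
63 = 12 × 5 + 3
5 = 1 × 3 + 2
3 = 1 × 2 + 1
2 = 2 × 1 + 0
Continued fraction: [0; 12, 1, 1, 2]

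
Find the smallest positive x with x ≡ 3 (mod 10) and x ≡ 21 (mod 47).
303

Using Chinese Remainder Theorem:
M = 10 × 47 = 470
M1 = 47, M2 = 10
y1 = 47^(-1) mod 10 = 3
y2 = 10^(-1) mod 47 = 33
x = (3×47×3 + 21×10×33) mod 470 = 303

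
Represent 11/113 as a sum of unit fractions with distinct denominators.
1/11 + 1/156 + 1/38782 + 1/3760070028

Greedy algorithm:
11/113: ceiling(113/11) = 11, use 1/11
8/1243: ceiling(1243/8) = 156, use 1/156
5/193908: ceiling(193908/5) = 38782, use 1/38782
1/3760070028: ceiling(3760070028/1) = 3760070028, use 1/3760070028
Result: 11/113 = 1/11 + 1/156 + 1/38782 + 1/3760070028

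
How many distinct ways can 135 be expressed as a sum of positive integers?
9035836076

p(n) counts ways to write n as a sum of positive integers (order ignored).
Euler's pentagonal recurrence: p(k) = p(k-1) + p(k-2) - p(k-5) - p(k-7) + p(k-12) + p(k-15) - ... (offsets j(3j∓1)/2, signs ++--, p(0)=1, p(<0)=0).
DP table for k = 0..134: p(0)=1, p(1)=1, p(2)=2, p(3)=3, p(4)=5, p(5)=7, p(6)=11, p(7)=15, p(8)=22, p(9)=30, p(10)=42, p(11)=56, p(12)=77, p(13)=101, p(14)=135, p(15)=176, p(16)=231, p(17)=297, p(18)=385, p(19)=490, p(20)=627, p(21)=792, p(22)=1002, p(23)=1255, p(24)=1575, p(25)=1958, p(26)=2436, p(27)=3010, p(28)=3718, p(29)=4565, p(30)=5604, p(31)=6842, p(32)=8349, p(33)=10143, p(34)=12310, p(35)=14883, p(36)=17977, p(37)=21637, p(38)=26015, p(39)=31185, p(40)=37338, p(41)=44583, p(42)=53174, p(43)=63261, p(44)=75175, p(45)=89134, p(46)=105558, p(47)=124754, p(48)=147273, p(49)=173525, p(50)=204226, p(51)=239943, p(52)=281589, p(53)=329931, p(54)=386155, p(55)=451276, p(56)=526823, p(57)=614154, p(58)=715220, p(59)=831820, p(60)=966467, p(61)=1121505, p(62)=1300156, p(63)=1505499, p(64)=1741630, p(65)=2012558, p(66)=2323520, p(67)=2679689, p(68)=3087735, p(69)=3554345, p(70)=4087968, p(71)=4697205, p(72)=5392783, p(73)=6185689, p(74)=7089500, p(75)=8118264, p(76)=9289091, p(77)=10619863, p(78)=12132164, p(79)=13848650, p(80)=15796476, p(81)=18004327, p(82)=20506255, p(83)=23338469, p(84)=26543660, p(85)=30167357, p(86)=34262962, p(87)=38887673, p(88)=44108109, p(89)=49995925, p(90)=56634173, p(91)=64112359, p(92)=72533807, p(93)=82010177, p(94)=92669720, p(95)=104651419, p(96)=118114304, p(97)=133230930, p(98)=150198136, p(99)=169229875, p(100)=190569292, p(101)=214481126, p(102)=241265379, p(103)=271248950, p(104)=304801365, p(105)=342325709, p(106)=384276336, p(107)=431149389, p(108)=483502844, p(109)=541946240, p(110)=607163746, p(111)=679903203, p(112)=761002156, p(113)=851376628, p(114)=952050665, p(115)=1064144451, p(116)=1188908248, p(117)=1327710076, p(118)=1482074143, p(119)=1653668665, p(120)=1844349560, p(121)=2056148051, p(122)=2291320912, p(123)=2552338241, p(124)=2841940500, p(125)=3163127352, p(126)=3519222692, p(127)=3913864295, p(128)=4351078600, p(129)=4835271870, p(130)=5371315400, p(131)=5964539504, p(132)=6620830889, p(133)=7346629512, p(134)=8149040695.
Final step: p(135) = p(134) + p(133) - p(130) - p(128) + p(123) + p(120) - p(113) - p(109) + p(100) + p(95) - p(84) - p(78) + p(65) + p(58) - p(43) - p(35) + p(18) + p(9)
= 8149040695 + 7346629512 - 5371315400 - 4351078600 + 2552338241 + 1844349560 - 851376628 - 541946240 + 190569292 + 104651419 - 26543660 - 12132164 + 2012558 + 715220 - 63261 - 14883 + 385 + 30
= 9035836076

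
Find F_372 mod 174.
108

Matrix identity: Q^n = [[F_(n+1), F_n], [F_n, F_(n-1)]] with Q = [[1,1],[1,0]].
n = 372 = 101110100₂. Square-and-multiply, entries mod 174:
Q^1 = [[1,1],[1,0]]
Q^2 = (Q^1)² = [[2,1],[1,1]]
Q^5 = (Q^2)²·Q = [[8,5],[5,3]]
Q^11 = (Q^5)²·Q = [[144,89],[89,55]]
Q^23 = (Q^11)²·Q = [[84,121],[121,137]]
Q^46 = (Q^23)² = [[121,119],[119,2]]
Q^93 = (Q^46)²·Q = [[113,92],[92,21]]
Q^186 = (Q^93)² = [[5,148],[148,31]]
Q^372 = (Q^186)² = [[5,108],[108,71]]
F_372 mod 174 = Q^372[0][1] = 108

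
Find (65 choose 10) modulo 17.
15

Using Lucas' theorem:
Write n=65 and k=10 in base 17:
n in base 17: [3, 14]
k in base 17: [0, 10]
C(65,10) mod 17 = ∏ C(n_i, k_i) mod 17
Digit binomials (mod 17): C(3,0) = 1; C(14,10) = 1001 ≡ 15
Product: 1 × 15 = 15 ≡ 15 (mod 17)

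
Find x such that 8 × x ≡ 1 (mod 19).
12

gcd(8, 19) = 1, so the inverse exists.
Extended Euclidean algorithm on (19, 8):
19 = 2 × 8 + 3  ⟹  3 = (1)·19 + (-2)·8
8 = 2 × 3 + 2  ⟹  2 = (-2)·19 + (5)·8
3 = 1 × 2 + 1  ⟹  1 = (3)·19 + (-7)·8
So (-7)·8 ≡ 1 (mod 19), i.e. 8^(-1) ≡ -7 ≡ 12 (mod 19).
Check: 8 × 12 = 96 ≡ 1 (mod 19)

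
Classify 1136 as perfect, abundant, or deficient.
deficient

Proper divisors of 1136: sum = 1 + 2 + 4 + 8 + 16 + 71 + 142 + 284 + 568 = 1096
Since 1096 < 1136, 1136 is deficient.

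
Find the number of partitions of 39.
31185

p(n) counts ways to write n as a sum of positive integers (order ignored).
Euler's pentagonal recurrence: p(k) = p(k-1) + p(k-2) - p(k-5) - p(k-7) + p(k-12) + p(k-15) - ... (offsets j(3j∓1)/2, signs ++--, p(0)=1, p(<0)=0).
DP table for k = 0..38: p(0)=1, p(1)=1, p(2)=2, p(3)=3, p(4)=5, p(5)=7, p(6)=11, p(7)=15, p(8)=22, p(9)=30, p(10)=42, p(11)=56, p(12)=77, p(13)=101, p(14)=135, p(15)=176, p(16)=231, p(17)=297, p(18)=385, p(19)=490, p(20)=627, p(21)=792, p(22)=1002, p(23)=1255, p(24)=1575, p(25)=1958, p(26)=2436, p(27)=3010, p(28)=3718, p(29)=4565, p(30)=5604, p(31)=6842, p(32)=8349, p(33)=10143, p(34)=12310, p(35)=14883, p(36)=17977, p(37)=21637, p(38)=26015.
Final step: p(39) = p(38) + p(37) - p(34) - p(32) + p(27) + p(24) - p(17) - p(13) + p(4)
= 26015 + 21637 - 12310 - 8349 + 3010 + 1575 - 297 - 101 + 5
= 31185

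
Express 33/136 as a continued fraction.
[0; 4, 8, 4]

Euclidean algorithm steps:
33 = 0 × 136 + 33
136 = 4 × 33 + 4
33 = 8 × 4 + 1
4 = 4 × 1 + 0
Continued fraction: [0; 4, 8, 4]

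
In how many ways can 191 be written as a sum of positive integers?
1820701100652

p(n) counts ways to write n as a sum of positive integers (order ignored).
Euler's pentagonal recurrence: p(k) = p(k-1) + p(k-2) - p(k-5) - p(k-7) + p(k-12) + p(k-15) - ... (offsets j(3j∓1)/2, signs ++--, p(0)=1, p(<0)=0).
DP table for k = 0..190: p(0)=1, p(1)=1, p(2)=2, p(3)=3, p(4)=5, p(5)=7, p(6)=11, p(7)=15, p(8)=22, p(9)=30, p(10)=42, p(11)=56, p(12)=77, p(13)=101, p(14)=135, p(15)=176, p(16)=231, p(17)=297, p(18)=385, p(19)=490, p(20)=627, p(21)=792, p(22)=1002, p(23)=1255, p(24)=1575, p(25)=1958, p(26)=2436, p(27)=3010, p(28)=3718, p(29)=4565, p(30)=5604, p(31)=6842, p(32)=8349, p(33)=10143, p(34)=12310, p(35)=14883, p(36)=17977, p(37)=21637, p(38)=26015, p(39)=31185, p(40)=37338, p(41)=44583, p(42)=53174, p(43)=63261, p(44)=75175, p(45)=89134, p(46)=105558, p(47)=124754, p(48)=147273, p(49)=173525, p(50)=204226, p(51)=239943, p(52)=281589, p(53)=329931, p(54)=386155, p(55)=451276, p(56)=526823, p(57)=614154, p(58)=715220, p(59)=831820, p(60)=966467, p(61)=1121505, p(62)=1300156, p(63)=1505499, p(64)=1741630, p(65)=2012558, p(66)=2323520, p(67)=2679689, p(68)=3087735, p(69)=3554345, p(70)=4087968, p(71)=4697205, p(72)=5392783, p(73)=6185689, p(74)=7089500, p(75)=8118264, p(76)=9289091, p(77)=10619863, p(78)=12132164, p(79)=13848650, p(80)=15796476, p(81)=18004327, p(82)=20506255, p(83)=23338469, p(84)=26543660, p(85)=30167357, p(86)=34262962, p(87)=38887673, p(88)=44108109, p(89)=49995925, p(90)=56634173, p(91)=64112359, p(92)=72533807, p(93)=82010177, p(94)=92669720, p(95)=104651419, p(96)=118114304, p(97)=133230930, p(98)=150198136, p(99)=169229875, p(100)=190569292, p(101)=214481126, p(102)=241265379, p(103)=271248950, p(104)=304801365, p(105)=342325709, p(106)=384276336, p(107)=431149389, p(108)=483502844, p(109)=541946240, p(110)=607163746, p(111)=679903203, p(112)=761002156, p(113)=851376628, p(114)=952050665, p(115)=1064144451, p(116)=1188908248, p(117)=1327710076, p(118)=1482074143, p(119)=1653668665, p(120)=1844349560, p(121)=2056148051, p(122)=2291320912, p(123)=2552338241, p(124)=2841940500, p(125)=3163127352, p(126)=3519222692, p(127)=3913864295, p(128)=4351078600, p(129)=4835271870, p(130)=5371315400, p(131)=5964539504, p(132)=6620830889, p(133)=7346629512, p(134)=8149040695, p(135)=9035836076, p(136)=10015581680, p(137)=11097645016, p(138)=12292341831, p(139)=13610949895, p(140)=15065878135, p(141)=16670689208, p(142)=18440293320, p(143)=20390982757, p(144)=22540654445, p(145)=24908858009, p(146)=27517052599, p(147)=30388671978, p(148)=33549419497, p(149)=37027355200, p(150)=40853235313, p(151)=45060624582, p(152)=49686288421, p(153)=54770336324, p(154)=60356673280, p(155)=66493182097, p(156)=73232243759, p(157)=80630964769, p(158)=88751778802, p(159)=97662728555, p(160)=107438159466, p(161)=118159068427, p(162)=129913904637, p(163)=142798995930, p(164)=156919475295, p(165)=172389800255, p(166)=189334822579, p(167)=207890420102, p(168)=228204732751, p(169)=250438925115, p(170)=274768617130, p(171)=301384802048, p(172)=330495499613, p(173)=362326859895, p(174)=397125074750, p(175)=435157697830, p(176)=476715857290, p(177)=522115831195, p(178)=571701605655, p(179)=625846753120, p(180)=684957390936, p(181)=749474411781, p(182)=819876908323, p(183)=896684817527, p(184)=980462880430, p(185)=1071823774337, p(186)=1171432692373, p(187)=1280011042268, p(188)=1398341745571, p(189)=1527273599625, p(190)=1667727404093.
Final step: p(191) = p(190) + p(189) - p(186) - p(184) + p(179) + p(176) - p(169) - p(165) + p(156) + p(151) - p(140) - p(134) + p(121) + p(114) - p(99) - p(91) + p(74) + p(65) - p(46) - p(36) + p(15) + p(4)
= 1667727404093 + 1527273599625 - 1171432692373 - 980462880430 + 625846753120 + 476715857290 - 250438925115 - 172389800255 + 73232243759 + 45060624582 - 15065878135 - 8149040695 + 2056148051 + 952050665 - 169229875 - 64112359 + 7089500 + 2012558 - 105558 - 17977 + 176 + 5
= 1820701100652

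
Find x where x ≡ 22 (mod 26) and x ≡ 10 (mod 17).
282

Using Chinese Remainder Theorem:
M = 26 × 17 = 442
M1 = 17, M2 = 26
y1 = 17^(-1) mod 26 = 23
y2 = 26^(-1) mod 17 = 2
x = (22×17×23 + 10×26×2) mod 442 = 282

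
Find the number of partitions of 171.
301384802048

p(n) counts ways to write n as a sum of positive integers (order ignored).
Euler's pentagonal recurrence: p(k) = p(k-1) + p(k-2) - p(k-5) - p(k-7) + p(k-12) + p(k-15) - ... (offsets j(3j∓1)/2, signs ++--, p(0)=1, p(<0)=0).
DP table for k = 0..170: p(0)=1, p(1)=1, p(2)=2, p(3)=3, p(4)=5, p(5)=7, p(6)=11, p(7)=15, p(8)=22, p(9)=30, p(10)=42, p(11)=56, p(12)=77, p(13)=101, p(14)=135, p(15)=176, p(16)=231, p(17)=297, p(18)=385, p(19)=490, p(20)=627, p(21)=792, p(22)=1002, p(23)=1255, p(24)=1575, p(25)=1958, p(26)=2436, p(27)=3010, p(28)=3718, p(29)=4565, p(30)=5604, p(31)=6842, p(32)=8349, p(33)=10143, p(34)=12310, p(35)=14883, p(36)=17977, p(37)=21637, p(38)=26015, p(39)=31185, p(40)=37338, p(41)=44583, p(42)=53174, p(43)=63261, p(44)=75175, p(45)=89134, p(46)=105558, p(47)=124754, p(48)=147273, p(49)=173525, p(50)=204226, p(51)=239943, p(52)=281589, p(53)=329931, p(54)=386155, p(55)=451276, p(56)=526823, p(57)=614154, p(58)=715220, p(59)=831820, p(60)=966467, p(61)=1121505, p(62)=1300156, p(63)=1505499, p(64)=1741630, p(65)=2012558, p(66)=2323520, p(67)=2679689, p(68)=3087735, p(69)=3554345, p(70)=4087968, p(71)=4697205, p(72)=5392783, p(73)=6185689, p(74)=7089500, p(75)=8118264, p(76)=9289091, p(77)=10619863, p(78)=12132164, p(79)=13848650, p(80)=15796476, p(81)=18004327, p(82)=20506255, p(83)=23338469, p(84)=26543660, p(85)=30167357, p(86)=34262962, p(87)=38887673, p(88)=44108109, p(89)=49995925, p(90)=56634173, p(91)=64112359, p(92)=72533807, p(93)=82010177, p(94)=92669720, p(95)=104651419, p(96)=118114304, p(97)=133230930, p(98)=150198136, p(99)=169229875, p(100)=190569292, p(101)=214481126, p(102)=241265379, p(103)=271248950, p(104)=304801365, p(105)=342325709, p(106)=384276336, p(107)=431149389, p(108)=483502844, p(109)=541946240, p(110)=607163746, p(111)=679903203, p(112)=761002156, p(113)=851376628, p(114)=952050665, p(115)=1064144451, p(116)=1188908248, p(117)=1327710076, p(118)=1482074143, p(119)=1653668665, p(120)=1844349560, p(121)=2056148051, p(122)=2291320912, p(123)=2552338241, p(124)=2841940500, p(125)=3163127352, p(126)=3519222692, p(127)=3913864295, p(128)=4351078600, p(129)=4835271870, p(130)=5371315400, p(131)=5964539504, p(132)=6620830889, p(133)=7346629512, p(134)=8149040695, p(135)=9035836076, p(136)=10015581680, p(137)=11097645016, p(138)=12292341831, p(139)=13610949895, p(140)=15065878135, p(141)=16670689208, p(142)=18440293320, p(143)=20390982757, p(144)=22540654445, p(145)=24908858009, p(146)=27517052599, p(147)=30388671978, p(148)=33549419497, p(149)=37027355200, p(150)=40853235313, p(151)=45060624582, p(152)=49686288421, p(153)=54770336324, p(154)=60356673280, p(155)=66493182097, p(156)=73232243759, p(157)=80630964769, p(158)=88751778802, p(159)=97662728555, p(160)=107438159466, p(161)=118159068427, p(162)=129913904637, p(163)=142798995930, p(164)=156919475295, p(165)=172389800255, p(166)=189334822579, p(167)=207890420102, p(168)=228204732751, p(169)=250438925115, p(170)=274768617130.
Final step: p(171) = p(170) + p(169) - p(166) - p(164) + p(159) + p(156) - p(149) - p(145) + p(136) + p(131) - p(120) - p(114) + p(101) + p(94) - p(79) - p(71) + p(54) + p(45) - p(26) - p(16)
= 274768617130 + 250438925115 - 189334822579 - 156919475295 + 97662728555 + 73232243759 - 37027355200 - 24908858009 + 10015581680 + 5964539504 - 1844349560 - 952050665 + 214481126 + 92669720 - 13848650 - 4697205 + 386155 + 89134 - 2436 - 231
= 301384802048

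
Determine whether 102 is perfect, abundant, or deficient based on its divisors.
abundant

Proper divisors of 102: sum = 1 + 2 + 3 + 6 + 17 + 34 + 51 = 114
Since 114 > 102, 102 is abundant.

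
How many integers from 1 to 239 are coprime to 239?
238

239 = 239
φ(n) = n × ∏(1 - 1/p) for each prime p dividing n
φ(239) = 239 × (1 - 1/239) = 238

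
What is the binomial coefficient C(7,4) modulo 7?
0

Using Lucas' theorem:
Write n=7 and k=4 in base 7:
n in base 7: [1, 0]
k in base 7: [0, 4]
C(7,4) mod 7 = ∏ C(n_i, k_i) mod 7
Digit binomials (mod 7): C(1,0) = 1; C(0,4) = 0 (k_i > n_i)
Product: 1 × 0 = 0 ≡ 0 (mod 7)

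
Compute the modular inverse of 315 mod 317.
158

gcd(315, 317) = 1, so the inverse exists.
Extended Euclidean algorithm on (317, 315):
317 = 1 × 315 + 2  ⟹  2 = (1)·317 + (-1)·315
315 = 157 × 2 + 1  ⟹  1 = (-157)·317 + (158)·315
So (158)·315 ≡ 1 (mod 317), i.e. 315^(-1) ≡ 158 (mod 317).
Check: 315 × 158 = 49770 ≡ 1 (mod 317)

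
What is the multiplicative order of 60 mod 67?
33

67 is prime, so ord(60) divides φ(67) = 66.
Divisors of 66: 1, 2, 3, 6, 11, 22, 33, 66.
Repeated squaring: 60^1 ≡ 60, 60^2 ≡ 49, 60^4 ≡ 56, 60^8 ≡ 54, 60^16 ≡ 35, 60^32 ≡ 19, 60^64 ≡ 26 (mod 67).
Test 60^d mod 67 for each divisor d in increasing order:
60^1 ≡ 60
60^2 ≡ 49
60^3 = 60^2·60^1 ≡ 59
60^6 = 60^4·60^2 ≡ 64
60^11 = 60^8·60^2·60^1 ≡ 37
60^22 = 60^16·60^4·60^2 ≡ 29
60^33 = 60^32·60^1 ≡ 1  ← first divisor giving 1
The order is 33.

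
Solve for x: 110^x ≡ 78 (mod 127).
79

Baby-step giant-step with step n = ⌈√127⌉ = 12.
Baby steps 110^j mod 127 (j:value) for j=0..11: 0:1, 1:110, 2:35, 3:40, 4:82, 5:3, 6:76, 7:105, 8:120, 9:119, 10:9, 11:101.
Giant-step multiplier: 110^(-12) ≡ 110^(126-12) = 110^114 ≡ 25 (mod 127).
Giant steps γ_i = 78·25^i mod 127: γ_0=78, γ_1=45, γ_2=109, γ_3=58, γ_4=53, γ_5=55, γ_6=105 (in table at j=7).
x = i·n + j = 6·12 + 7 = 79.
Check: 110^79 ≡ 78 (mod 127).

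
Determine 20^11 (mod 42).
20

Repeated squaring. Binary of 11 = 1011.
20^1 ≡ 20 (mod 42); 20^2 ≡ 22 (mod 42); 20^4 ≡ 22 (mod 42); 20^8 ≡ 22 (mod 42)
20^11 = 20^1 × 20^2 × 20^8 ≡ 20 (mod 42)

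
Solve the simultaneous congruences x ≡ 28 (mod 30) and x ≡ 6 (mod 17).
448

Using Chinese Remainder Theorem:
M = 30 × 17 = 510
M1 = 17, M2 = 30
y1 = 17^(-1) mod 30 = 23
y2 = 30^(-1) mod 17 = 4
x = (28×17×23 + 6×30×4) mod 510 = 448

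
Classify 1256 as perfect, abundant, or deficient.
deficient

Proper divisors of 1256: sum = 1 + 2 + 4 + 8 + 157 + 314 + 628 = 1114
Since 1114 < 1256, 1256 is deficient.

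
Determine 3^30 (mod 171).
144

Repeated squaring. Binary of 30 = 11110.
3^1 ≡ 3 (mod 171); 3^2 ≡ 9 (mod 171); 3^4 ≡ 81 (mod 171); 3^8 ≡ 63 (mod 171); 3^16 ≡ 36 (mod 171)
3^30 = 3^2 × 3^4 × 3^8 × 3^16 ≡ 144 (mod 171)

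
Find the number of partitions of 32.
8349

p(n) counts ways to write n as a sum of positive integers (order ignored).
Euler's pentagonal recurrence: p(k) = p(k-1) + p(k-2) - p(k-5) - p(k-7) + p(k-12) + p(k-15) - ... (offsets j(3j∓1)/2, signs ++--, p(0)=1, p(<0)=0).
DP table for k = 0..31: p(0)=1, p(1)=1, p(2)=2, p(3)=3, p(4)=5, p(5)=7, p(6)=11, p(7)=15, p(8)=22, p(9)=30, p(10)=42, p(11)=56, p(12)=77, p(13)=101, p(14)=135, p(15)=176, p(16)=231, p(17)=297, p(18)=385, p(19)=490, p(20)=627, p(21)=792, p(22)=1002, p(23)=1255, p(24)=1575, p(25)=1958, p(26)=2436, p(27)=3010, p(28)=3718, p(29)=4565, p(30)=5604, p(31)=6842.
Final step: p(32) = p(31) + p(30) - p(27) - p(25) + p(20) + p(17) - p(10) - p(6)
= 6842 + 5604 - 3010 - 1958 + 627 + 297 - 42 - 11
= 8349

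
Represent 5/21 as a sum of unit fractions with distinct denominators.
1/5 + 1/27 + 1/945

Greedy algorithm:
5/21: ceiling(21/5) = 5, use 1/5
4/105: ceiling(105/4) = 27, use 1/27
1/945: ceiling(945/1) = 945, use 1/945
Result: 5/21 = 1/5 + 1/27 + 1/945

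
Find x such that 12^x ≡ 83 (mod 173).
24

Baby-step giant-step with step n = ⌈√173⌉ = 14.
Baby steps 12^j mod 173 (j:value) for j=0..13: 0:1, 1:12, 2:144, 3:171, 4:149, 5:58, 6:4, 7:48, 8:57, 9:165, 10:77, 11:59, 12:16, 13:19.
Giant-step multiplier: 12^(-14) ≡ 12^(172-14) = 12^158 ≡ 151 (mod 173).
Giant steps γ_i = 83·151^i mod 173: γ_0=83, γ_1=77 (in table at j=10).
x = i·n + j = 1·14 + 10 = 24.
Check: 12^24 ≡ 83 (mod 173).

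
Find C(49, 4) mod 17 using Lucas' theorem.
5

Using Lucas' theorem:
Write n=49 and k=4 in base 17:
n in base 17: [2, 15]
k in base 17: [0, 4]
C(49,4) mod 17 = ∏ C(n_i, k_i) mod 17
Digit binomials (mod 17): C(2,0) = 1; C(15,4) = 1365 ≡ 5
Product: 1 × 5 = 5 ≡ 5 (mod 17)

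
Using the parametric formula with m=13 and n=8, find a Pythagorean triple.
(105, 208, 233)

Euclid's formula: a = m² - n², b = 2mn, c = m² + n²
m = 13, n = 8
a = 13² - 8² = 169 - 64 = 105
b = 2 × 13 × 8 = 208
c = 13² + 8² = 169 + 64 = 233
Verification: 105² + 208² = 11025 + 43264 = 54289 = 233² ✓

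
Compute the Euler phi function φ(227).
226

227 = 227
φ(n) = n × ∏(1 - 1/p) for each prime p dividing n
φ(227) = 227 × (1 - 1/227) = 226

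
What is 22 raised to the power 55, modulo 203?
120

Repeated squaring. Binary of 55 = 110111.
22^1 ≡ 22 (mod 203); 22^2 ≡ 78 (mod 203); 22^4 ≡ 197 (mod 203); 22^8 ≡ 36 (mod 203); 22^16 ≡ 78 (mod 203); 22^32 ≡ 197 (mod 203)
22^55 = 22^1 × 22^2 × 22^4 × 22^16 × 22^32 ≡ 120 (mod 203)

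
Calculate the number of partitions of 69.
3554345

p(n) counts ways to write n as a sum of positive integers (order ignored).
Euler's pentagonal recurrence: p(k) = p(k-1) + p(k-2) - p(k-5) - p(k-7) + p(k-12) + p(k-15) - ... (offsets j(3j∓1)/2, signs ++--, p(0)=1, p(<0)=0).
DP table for k = 0..68: p(0)=1, p(1)=1, p(2)=2, p(3)=3, p(4)=5, p(5)=7, p(6)=11, p(7)=15, p(8)=22, p(9)=30, p(10)=42, p(11)=56, p(12)=77, p(13)=101, p(14)=135, p(15)=176, p(16)=231, p(17)=297, p(18)=385, p(19)=490, p(20)=627, p(21)=792, p(22)=1002, p(23)=1255, p(24)=1575, p(25)=1958, p(26)=2436, p(27)=3010, p(28)=3718, p(29)=4565, p(30)=5604, p(31)=6842, p(32)=8349, p(33)=10143, p(34)=12310, p(35)=14883, p(36)=17977, p(37)=21637, p(38)=26015, p(39)=31185, p(40)=37338, p(41)=44583, p(42)=53174, p(43)=63261, p(44)=75175, p(45)=89134, p(46)=105558, p(47)=124754, p(48)=147273, p(49)=173525, p(50)=204226, p(51)=239943, p(52)=281589, p(53)=329931, p(54)=386155, p(55)=451276, p(56)=526823, p(57)=614154, p(58)=715220, p(59)=831820, p(60)=966467, p(61)=1121505, p(62)=1300156, p(63)=1505499, p(64)=1741630, p(65)=2012558, p(66)=2323520, p(67)=2679689, p(68)=3087735.
Final step: p(69) = p(68) + p(67) - p(64) - p(62) + p(57) + p(54) - p(47) - p(43) + p(34) + p(29) - p(18) - p(12)
= 3087735 + 2679689 - 1741630 - 1300156 + 614154 + 386155 - 124754 - 63261 + 12310 + 4565 - 385 - 77
= 3554345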